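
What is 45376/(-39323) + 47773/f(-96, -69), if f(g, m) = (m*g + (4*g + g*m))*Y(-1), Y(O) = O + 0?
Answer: -2462294543/505851072 ≈ -4.8676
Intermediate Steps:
Y(O) = O
f(g, m) = -4*g - 2*g*m (f(g, m) = (m*g + (4*g + g*m))*(-1) = (g*m + (4*g + g*m))*(-1) = (4*g + 2*g*m)*(-1) = -4*g - 2*g*m)
45376/(-39323) + 47773/f(-96, -69) = 45376/(-39323) + 47773/((-2*(-96)*(2 - 69))) = 45376*(-1/39323) + 47773/((-2*(-96)*(-67))) = -45376/39323 + 47773/(-12864) = -45376/39323 + 47773*(-1/12864) = -45376/39323 - 47773/12864 = -2462294543/505851072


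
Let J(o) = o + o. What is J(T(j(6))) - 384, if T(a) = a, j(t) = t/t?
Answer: -382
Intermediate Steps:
j(t) = 1
J(o) = 2*o
J(T(j(6))) - 384 = 2*1 - 384 = 2 - 384 = -382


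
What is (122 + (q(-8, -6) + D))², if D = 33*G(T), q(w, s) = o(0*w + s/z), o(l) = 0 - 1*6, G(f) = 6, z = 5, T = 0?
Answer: 98596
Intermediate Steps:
o(l) = -6 (o(l) = 0 - 6 = -6)
q(w, s) = -6
D = 198 (D = 33*6 = 198)
(122 + (q(-8, -6) + D))² = (122 + (-6 + 198))² = (122 + 192)² = 314² = 98596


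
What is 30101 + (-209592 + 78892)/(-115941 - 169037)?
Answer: 4289126739/142489 ≈ 30101.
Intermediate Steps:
30101 + (-209592 + 78892)/(-115941 - 169037) = 30101 - 130700/(-284978) = 30101 - 130700*(-1/284978) = 30101 + 65350/142489 = 4289126739/142489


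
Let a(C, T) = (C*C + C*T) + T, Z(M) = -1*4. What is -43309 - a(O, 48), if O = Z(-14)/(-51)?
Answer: -112781365/2601 ≈ -43361.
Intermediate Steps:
Z(M) = -4
O = 4/51 (O = -4/(-51) = -4*(-1/51) = 4/51 ≈ 0.078431)
a(C, T) = T + C² + C*T (a(C, T) = (C² + C*T) + T = T + C² + C*T)
-43309 - a(O, 48) = -43309 - (48 + (4/51)² + (4/51)*48) = -43309 - (48 + 16/2601 + 64/17) = -43309 - 1*134656/2601 = -43309 - 134656/2601 = -112781365/2601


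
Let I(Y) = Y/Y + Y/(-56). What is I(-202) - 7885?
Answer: -220651/28 ≈ -7880.4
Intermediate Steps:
I(Y) = 1 - Y/56 (I(Y) = 1 + Y*(-1/56) = 1 - Y/56)
I(-202) - 7885 = (1 - 1/56*(-202)) - 7885 = (1 + 101/28) - 7885 = 129/28 - 7885 = -220651/28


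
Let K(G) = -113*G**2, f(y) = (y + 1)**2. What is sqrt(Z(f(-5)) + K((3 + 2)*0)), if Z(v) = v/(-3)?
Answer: 4*I*sqrt(3)/3 ≈ 2.3094*I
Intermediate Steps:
f(y) = (1 + y)**2
Z(v) = -v/3 (Z(v) = v*(-1/3) = -v/3)
sqrt(Z(f(-5)) + K((3 + 2)*0)) = sqrt(-(1 - 5)**2/3 - 113*((3 + 2)*0)**2) = sqrt(-1/3*(-4)**2 - 113*(5*0)**2) = sqrt(-1/3*16 - 113*0**2) = sqrt(-16/3 - 113*0) = sqrt(-16/3 + 0) = sqrt(-16/3) = 4*I*sqrt(3)/3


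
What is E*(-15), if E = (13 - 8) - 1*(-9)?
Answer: -210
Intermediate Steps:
E = 14 (E = 5 + 9 = 14)
E*(-15) = 14*(-15) = -210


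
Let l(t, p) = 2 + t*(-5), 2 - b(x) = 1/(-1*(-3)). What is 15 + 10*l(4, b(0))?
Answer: -165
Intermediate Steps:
b(x) = 5/3 (b(x) = 2 - 1/((-1*(-3))) = 2 - 1/3 = 5/3)
l(t, p) = 2 - 5*t
15 + 10*l(4, b(0)) = 15 + 10*(2 - 5*4) = 15 + 10*(2 - 20) = 15 + 10*(-18) = 15 - 180 = -165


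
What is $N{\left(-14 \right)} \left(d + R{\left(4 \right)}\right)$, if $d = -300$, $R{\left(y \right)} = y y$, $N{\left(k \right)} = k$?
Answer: $3976$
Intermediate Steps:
$R{\left(y \right)} = y^{2}$
$N{\left(-14 \right)} \left(d + R{\left(4 \right)}\right) = - 14 \left(-300 + 4^{2}\right) = - 14 \left(-300 + 16\right) = \left(-14\right) \left(-284\right) = 3976$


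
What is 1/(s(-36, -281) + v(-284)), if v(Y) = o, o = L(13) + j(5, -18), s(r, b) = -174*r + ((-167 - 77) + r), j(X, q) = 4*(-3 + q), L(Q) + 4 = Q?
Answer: 1/5909 ≈ 0.00016923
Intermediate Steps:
L(Q) = -4 + Q
j(X, q) = -12 + 4*q
s(r, b) = -244 - 173*r (s(r, b) = -174*r + (-244 + r) = -244 - 173*r)
o = -75 (o = (-4 + 13) + (-12 + 4*(-18)) = 9 + (-12 - 72) = 9 - 84 = -75)
v(Y) = -75
1/(s(-36, -281) + v(-284)) = 1/((-244 - 173*(-36)) - 75) = 1/((-244 + 6228) - 75) = 1/(5984 - 75) = 1/5909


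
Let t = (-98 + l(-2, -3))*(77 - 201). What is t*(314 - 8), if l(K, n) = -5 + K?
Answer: 3984120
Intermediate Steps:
t = 13020 (t = (-98 + (-5 - 2))*(77 - 201) = (-98 - 7)*(-124) = -105*(-124) = 13020)
t*(314 - 8) = 13020*(314 - 8) = 13020*306 = 3984120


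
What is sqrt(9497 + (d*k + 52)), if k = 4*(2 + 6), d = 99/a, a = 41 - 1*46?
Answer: 3*sqrt(24765)/5 ≈ 94.421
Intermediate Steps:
a = -5 (a = 41 - 46 = -5)
d = -99/5 (d = 99/(-5) = 99*(-1/5) = -99/5 ≈ -19.800)
k = 32 (k = 4*8 = 32)
sqrt(9497 + (d*k + 52)) = sqrt(9497 + (-99/5*32 + 52)) = sqrt(9497 + (-3168/5 + 52)) = sqrt(9497 - 2908/5) = sqrt(44577/5) = 3*sqrt(24765)/5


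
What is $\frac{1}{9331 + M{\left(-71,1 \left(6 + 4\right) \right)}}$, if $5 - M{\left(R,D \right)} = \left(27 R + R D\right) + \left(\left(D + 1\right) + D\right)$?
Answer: $\frac{1}{11942} \approx 8.3738 \cdot 10^{-5}$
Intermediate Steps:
$M{\left(R,D \right)} = 4 - 27 R - 2 D - D R$ ($M{\left(R,D \right)} = 5 - \left(\left(27 R + R D\right) + \left(\left(D + 1\right) + D\right)\right) = 5 - \left(\left(27 R + D R\right) + \left(\left(1 + D\right) + D\right)\right) = 5 - \left(\left(27 R + D R\right) + \left(1 + 2 D\right)\right) = 5 - \left(1 + 2 D + 27 R + D R\right) = 4 - 27 R - 2 D - D R$)
$\frac{1}{9331 + M{\left(-71,1 \left(6 + 4\right) \right)}} = \frac{1}{9331 - \left(-1921 + 1 \left(6 + 4\right) \left(-71\right) + 2 \cdot 1 \left(6 + 4\right)\right)} = \frac{1}{9331 + \left(4 + 1917 - 2 \cdot 1 \cdot 10 - 1 \cdot 10 \left(-71\right)\right)} = \frac{1}{9331 + \left(4 + 1917 - 20 - 10 \left(-71\right)\right)} = \frac{1}{9331 + \left(4 + 1917 - 20 + 710\right)} = \frac{1}{9331 + 2611} = \frac{1}{11942}$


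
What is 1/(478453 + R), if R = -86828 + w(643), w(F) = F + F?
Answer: 1/392911 ≈ 2.5451e-6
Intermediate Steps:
w(F) = 2*F
R = -85542 (R = -86828 + 2*643 = -86828 + 1286 = -85542)
1/(478453 + R) = 1/(478453 - 85542) = 1/392911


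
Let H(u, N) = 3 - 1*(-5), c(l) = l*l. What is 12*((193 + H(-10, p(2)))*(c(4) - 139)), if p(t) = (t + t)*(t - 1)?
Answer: -296676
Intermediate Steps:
c(l) = l²
p(t) = 2*t*(-1 + t) (p(t) = (2*t)*(-1 + t) = 2*t*(-1 + t))
H(u, N) = 8 (H(u, N) = 3 + 5 = 8)
12*((193 + H(-10, p(2)))*(c(4) - 139)) = 12*((193 + 8)*(4² - 139)) = 12*(201*(16 - 139)) = 12*(201*(-123)) = 12*(-24723) = -296676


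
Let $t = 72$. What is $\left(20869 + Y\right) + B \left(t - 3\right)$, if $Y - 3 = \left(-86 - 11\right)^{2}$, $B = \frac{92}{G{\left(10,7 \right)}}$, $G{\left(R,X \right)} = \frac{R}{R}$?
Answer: $36629$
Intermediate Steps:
$G{\left(R,X \right)} = 1$
$B = 92$ ($B = \frac{92}{1} = 92 \cdot 1 = 92$)
$Y = 9412$ ($Y = 3 + \left(-86 - 11\right)^{2} = 3 + \left(-97\right)^{2} = 3 + 9409 = 9412$)
$\left(20869 + Y\right) + B \left(t - 3\right) = \left(20869 + 9412\right) + 92 \left(72 - 3\right) = 30281 + 92 \cdot 69 = 30281 + 6348 = 36629$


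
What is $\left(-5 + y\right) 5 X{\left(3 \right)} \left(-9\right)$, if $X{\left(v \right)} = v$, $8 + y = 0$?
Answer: $1755$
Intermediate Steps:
$y = -8$ ($y = -8 + 0 = -8$)
$\left(-5 + y\right) 5 X{\left(3 \right)} \left(-9\right) = \left(-5 - 8\right) 5 \cdot 3 \left(-9\right) = \left(-13\right) 5 \cdot 3 \left(-9\right) = \left(-65\right) 3 \left(-9\right) = \left(-195\right) \left(-9\right) = 1755$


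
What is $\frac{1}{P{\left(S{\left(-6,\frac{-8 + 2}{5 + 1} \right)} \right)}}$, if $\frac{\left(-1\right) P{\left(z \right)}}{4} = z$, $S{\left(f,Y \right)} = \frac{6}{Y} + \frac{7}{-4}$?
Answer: $\frac{1}{31} \approx 0.032258$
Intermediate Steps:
$S{\left(f,Y \right)} = - \frac{7}{4} + \frac{6}{Y}$ ($S{\left(f,Y \right)} = \frac{6}{Y} + 7 \left(- \frac{1}{4}\right) = \frac{6}{Y} - \frac{7}{4} = - \frac{7}{4} + \frac{6}{Y}$)
$P{\left(z \right)} = - 4 z$
$\frac{1}{P{\left(S{\left(-6,\frac{-8 + 2}{5 + 1} \right)} \right)}} = \frac{1}{\left(-4\right) \left(- \frac{7}{4} + \frac{6}{\left(-8 + 2\right) \frac{1}{5 + 1}}\right)} = \frac{1}{\left(-4\right) \left(- \frac{7}{4} + \frac{6}{\left(-6\right) \frac{1}{6}}\right)} = \frac{1}{\left(-4\right) \left(- \frac{7}{4} + \frac{6}{-1}\right)} = \frac{1}{\left(-4\right) \left(- \frac{7}{4} + 6 \left(-1\right)\right)} = \frac{1}{\left(-4\right) \left(- \frac{7}{4} - 6\right)} = \frac{1}{\left(-4\right) \left(- \frac{31}{4}\right)} = \frac{1}{31}$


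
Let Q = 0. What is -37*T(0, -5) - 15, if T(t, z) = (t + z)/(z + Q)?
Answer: -52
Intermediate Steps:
T(t, z) = (t + z)/z (T(t, z) = (t + z)/(z + 0) = (t + z)/z)
-37*T(0, -5) - 15 = -37*(0 - 5)/(-5) - 15 = -(-37)*(-5)/5 - 15 = -37*1 - 15 = -37 - 15 = -52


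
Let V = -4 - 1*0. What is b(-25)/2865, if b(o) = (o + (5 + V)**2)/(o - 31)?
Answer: 1/6685 ≈ 0.00014959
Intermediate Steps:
V = -4 (V = -4 + 0 = -4)
b(o) = (1 + o)/(-31 + o) (b(o) = (o + (5 - 4)**2)/(o - 31) = (o + 1**2)/(-31 + o) = (o + 1)/(-31 + o) = (1 + o)/(-31 + o))
b(-25)/2865 = ((1 - 25)/(-31 - 25))/2865 = (-24/(-56))*(1/2865) = -1/56*(-24)*(1/2865) = (3/7)*(1/2865) = 1/6685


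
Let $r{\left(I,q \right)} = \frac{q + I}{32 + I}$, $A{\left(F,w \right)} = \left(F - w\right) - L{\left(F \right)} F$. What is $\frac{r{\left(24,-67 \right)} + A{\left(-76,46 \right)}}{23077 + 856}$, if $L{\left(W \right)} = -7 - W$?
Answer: $\frac{286789}{1340248} \approx 0.21398$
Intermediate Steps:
$A{\left(F,w \right)} = F - w - F \left(-7 - F\right)$ ($A{\left(F,w \right)} = \left(F - w\right) - \left(-7 - F\right) F = \left(F - w\right) - F \left(-7 - F\right) = F - w - F \left(-7 - F\right)$)
$r{\left(I,q \right)} = \frac{I + q}{32 + I}$
$\frac{r{\left(24,-67 \right)} + A{\left(-76,46 \right)}}{23077 + 856} = \frac{\frac{24 - 67}{32 + 24} - \left(122 + 76 \left(7 - 76\right)\right)}{23077 + 856} = \frac{\frac{1}{56} \left(-43\right) - -5122}{23933} = \left(\frac{1}{56} \left(-43\right) - -5122\right) \frac{1}{23933} = \left(- \frac{43}{56} + 5122\right) \frac{1}{23933} = \frac{286789}{56} \cdot \frac{1}{23933} = \frac{286789}{1340248}$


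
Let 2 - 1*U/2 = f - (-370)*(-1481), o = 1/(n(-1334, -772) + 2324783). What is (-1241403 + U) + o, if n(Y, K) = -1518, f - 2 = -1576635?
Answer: 6987932729856/2323265 ≈ 3.0078e+6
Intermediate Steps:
f = -1576633 (f = 2 - 1576635 = -1576633)
o = 1/2323265 (o = 1/(-1518 + 2324783) = 1/2323265 ≈ 4.3043e-7)
U = 4249210 (U = 4 - 2*(-1576633 - (-370)*(-1481)) = 4 - 2*(-1576633 - 1*547970) = 4 - 2*(-1576633 - 547970) = 4 - 2*(-2124603) = 4 + 4249206 = 4249210)
(-1241403 + U) + o = (-1241403 + 4249210) + 1/2323265 = 3007807 + 1/2323265 = 6987932729856/2323265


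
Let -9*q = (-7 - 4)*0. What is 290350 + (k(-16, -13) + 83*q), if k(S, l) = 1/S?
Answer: 4645599/16 ≈ 2.9035e+5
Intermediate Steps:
q = 0 (q = -(-7 - 4)*0/9 = -(-11)*0/9 = -⅑*0 = 0)
290350 + (k(-16, -13) + 83*q) = 290350 + (1/(-16) + 83*0) = 290350 + (-1/16 + 0) = 290350 - 1/16 = 4645599/16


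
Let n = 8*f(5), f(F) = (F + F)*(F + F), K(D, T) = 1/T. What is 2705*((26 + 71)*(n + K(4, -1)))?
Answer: 209645615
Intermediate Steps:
f(F) = 4*F² (f(F) = (2*F)*(2*F) = 4*F²)
n = 800 (n = 8*(4*5²) = 8*(4*25) = 8*100 = 800)
2705*((26 + 71)*(n + K(4, -1))) = 2705*((26 + 71)*(800 + 1/(-1))) = 2705*(97*(800 - 1)) = 2705*(97*799) = 2705*77503 = 209645615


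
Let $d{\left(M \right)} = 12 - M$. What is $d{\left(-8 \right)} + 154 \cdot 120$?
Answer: $18500$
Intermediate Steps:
$d{\left(-8 \right)} + 154 \cdot 120 = \left(12 - -8\right) + 154 \cdot 120 = \left(12 + 8\right) + 18480 = 20 + 18480 = 18500$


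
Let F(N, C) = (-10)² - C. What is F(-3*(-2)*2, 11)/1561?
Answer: 89/1561 ≈ 0.057015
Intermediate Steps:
F(N, C) = 100 - C
F(-3*(-2)*2, 11)/1561 = (100 - 1*11)/1561 = (100 - 11)*(1/1561) = 89*(1/1561) = 89/1561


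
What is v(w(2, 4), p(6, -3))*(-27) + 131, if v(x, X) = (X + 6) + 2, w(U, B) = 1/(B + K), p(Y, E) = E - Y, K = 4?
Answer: 158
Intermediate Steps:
w(U, B) = 1/(4 + B) (w(U, B) = 1/(B + 4) = 1/(4 + B))
v(x, X) = 8 + X (v(x, X) = (6 + X) + 2 = 8 + X)
v(w(2, 4), p(6, -3))*(-27) + 131 = (8 + (-3 - 1*6))*(-27) + 131 = (8 + (-3 - 6))*(-27) + 131 = (8 - 9)*(-27) + 131 = -1*(-27) + 131 = 27 + 131 = 158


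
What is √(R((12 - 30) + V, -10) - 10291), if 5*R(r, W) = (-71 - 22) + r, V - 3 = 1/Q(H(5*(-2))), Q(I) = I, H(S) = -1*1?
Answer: 2*I*√64455/5 ≈ 101.55*I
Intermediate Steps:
H(S) = -1
V = 2 (V = 3 + 1/(-1) = 3 - 1 = 2)
R(r, W) = -93/5 + r/5 (R(r, W) = ((-71 - 22) + r)/5 = (-93 + r)/5 = -93/5 + r/5)
√(R((12 - 30) + V, -10) - 10291) = √((-93/5 + ((12 - 30) + 2)/5) - 10291) = √((-93/5 + (-18 + 2)/5) - 10291) = √((-93/5 + (⅕)*(-16)) - 10291) = √((-93/5 - 16/5) - 10291) = √(-109/5 - 10291) = √(-51564/5) = 2*I*√64455/5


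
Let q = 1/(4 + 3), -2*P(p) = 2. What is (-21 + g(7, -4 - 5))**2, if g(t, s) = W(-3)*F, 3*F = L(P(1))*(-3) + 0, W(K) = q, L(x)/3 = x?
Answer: 20736/49 ≈ 423.18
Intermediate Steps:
P(p) = -1 (P(p) = -1/2*2 = -1)
q = 1/7 ≈ 0.14286
L(x) = 3*x
W(K) = 1/7
F = 3 (F = ((3*(-1))*(-3) + 0)/3 = (-3*(-3) + 0)/3 = (9 + 0)/3 = (1/3)*9 = 3)
g(t, s) = 3/7 (g(t, s) = (1/7)*3 = 3/7)
(-21 + g(7, -4 - 5))**2 = (-21 + 3/7)**2 = (-144/7)**2 = 20736/49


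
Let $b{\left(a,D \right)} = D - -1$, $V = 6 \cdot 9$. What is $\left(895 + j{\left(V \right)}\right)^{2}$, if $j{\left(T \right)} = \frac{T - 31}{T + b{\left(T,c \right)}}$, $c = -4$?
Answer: $\frac{2085566224}{2601} \approx 8.0183 \cdot 10^{5}$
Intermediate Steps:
$V = 54$
$b{\left(a,D \right)} = 1 + D$ ($b{\left(a,D \right)} = D + 1 = 1 + D$)
$j{\left(T \right)} = \frac{-31 + T}{-3 + T}$ ($j{\left(T \right)} = \frac{T - 31}{T + \left(1 - 4\right)} = \frac{-31 + T}{T - 3} = \frac{-31 + T}{-3 + T}$)
$\left(895 + j{\left(V \right)}\right)^{2} = \left(895 + \frac{-31 + 54}{-3 + 54}\right)^{2} = \left(895 + \frac{1}{51} \cdot 23\right)^{2} = \left(895 + \frac{23}{51}\right)^{2} = \left(\frac{45668}{51}\right)^{2} = \frac{2085566224}{2601}$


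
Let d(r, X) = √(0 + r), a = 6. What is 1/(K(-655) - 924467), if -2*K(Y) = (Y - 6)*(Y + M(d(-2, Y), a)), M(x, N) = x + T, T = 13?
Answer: -2273296/2583937788729 - 661*I*√2/2583937788729 ≈ -8.7978e-7 - 3.6177e-10*I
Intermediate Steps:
d(r, X) = √r
M(x, N) = 13 + x (M(x, N) = x + 13 = 13 + x)
K(Y) = -(-6 + Y)*(13 + Y + I*√2)/2 (K(Y) = -(Y - 6)*(Y + (13 + √(-2)))/2 = -(-6 + Y)*(Y + (13 + I*√2))/2 = -(-6 + Y)*(13 + Y + I*√2)/2)
1/(K(-655) - 924467) = 1/((39 - 7/2*(-655) - ½*(-655)² + 3*I*√2 - ½*I*(-655)*√2) - 924467) = 1/((39 + 4585/2 - ½*429025 + 3*I*√2 + 655*I*√2/2) - 924467) = 1/((39 + 4585/2 - 429025/2 + 3*I*√2 + 655*I*√2/2) - 924467) = 1/((-212181 + 661*I*√2/2) - 924467) = 1/(-1136648 + 661*I*√2/2)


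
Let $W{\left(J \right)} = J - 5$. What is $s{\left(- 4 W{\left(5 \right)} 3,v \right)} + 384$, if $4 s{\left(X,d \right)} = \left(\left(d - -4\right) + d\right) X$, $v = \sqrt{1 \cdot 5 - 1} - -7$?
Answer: $384$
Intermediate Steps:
$W{\left(J \right)} = -5 + J$ ($W{\left(J \right)} = J - 5 = -5 + J$)
$v = 9$ ($v = \sqrt{5 - 1} + 7 = \sqrt{4} + 7 = 2 + 7 = 9$)
$s{\left(X,d \right)} = \frac{X \left(4 + 2 d\right)}{4}$ ($s{\left(X,d \right)} = \frac{\left(\left(d - -4\right) + d\right) X}{4} = \frac{\left(\left(d + 4\right) + d\right) X}{4} = \frac{\left(\left(4 + d\right) + d\right) X}{4} = \frac{\left(4 + 2 d\right) X}{4} = \frac{X \left(4 + 2 d\right)}{4}$)
$s{\left(- 4 W{\left(5 \right)} 3,v \right)} + 384 = \frac{- 4 \left(-5 + 5\right) 3 \left(2 + 9\right)}{2} + 384 = \frac{1}{2} \left(-4\right) 0 \cdot 3 \cdot 11 + 384 = \frac{1}{2} \cdot 0 \cdot 3 \cdot 11 + 384 = \frac{1}{2} \cdot 0 \cdot 11 + 384 = 0 + 384 = 384$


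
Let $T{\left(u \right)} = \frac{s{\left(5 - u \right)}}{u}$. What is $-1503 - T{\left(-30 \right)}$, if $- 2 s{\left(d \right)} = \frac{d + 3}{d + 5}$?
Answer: $- \frac{1803619}{1200} \approx -1503.0$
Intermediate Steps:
$s{\left(d \right)} = - \frac{3 + d}{2 \left(5 + d\right)}$ ($s{\left(d \right)} = - \frac{\left(d + 3\right) \frac{1}{d + 5}}{2} = - \frac{\left(3 + d\right) \frac{1}{5 + d}}{2} = - \frac{\frac{1}{5 + d} \left(3 + d\right)}{2} = - \frac{3 + d}{2 \left(5 + d\right)}$)
$T{\left(u \right)} = \frac{-8 + u}{2 u \left(10 - u\right)}$ ($T{\left(u \right)} = \frac{\frac{1}{2} \frac{1}{5 - \left(-5 + u\right)} \left(-3 - \left(5 - u\right)\right)}{u} = \frac{\frac{1}{2} \frac{1}{10 - u} \left(-3 + \left(-5 + u\right)\right)}{u} = \frac{\frac{1}{2} \frac{1}{10 - u} \left(-8 + u\right)}{u} = \frac{-8 + u}{2 u \left(10 - u\right)}$)
$-1503 - T{\left(-30 \right)} = -1503 - \frac{8 - -30}{2 \left(-30\right) \left(-10 - 30\right)} = -1503 - \frac{1}{2} \left(- \frac{1}{30}\right) \frac{1}{-40} \left(8 + 30\right) = -1503 - \frac{1}{2} \left(- \frac{1}{30}\right) \left(- \frac{1}{40}\right) 38 = -1503 - \frac{19}{1200} = - \frac{1803619}{1200}$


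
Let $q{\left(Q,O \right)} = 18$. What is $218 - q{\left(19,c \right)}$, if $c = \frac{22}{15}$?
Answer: $200$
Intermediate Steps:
$c = \frac{22}{15}$ ($c = 22 \cdot \frac{1}{15} = \frac{22}{15} \approx 1.4667$)
$218 - q{\left(19,c \right)} = 218 - 18 = 200$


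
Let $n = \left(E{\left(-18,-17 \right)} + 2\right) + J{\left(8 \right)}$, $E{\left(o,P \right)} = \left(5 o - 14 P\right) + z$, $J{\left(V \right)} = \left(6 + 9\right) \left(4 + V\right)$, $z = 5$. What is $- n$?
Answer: $-335$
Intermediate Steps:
$J{\left(V \right)} = 60 + 15 V$ ($J{\left(V \right)} = 15 \left(4 + V\right) = 60 + 15 V$)
$E{\left(o,P \right)} = 5 - 14 P + 5 o$ ($E{\left(o,P \right)} = \left(5 o - 14 P\right) + 5 = \left(- 14 P + 5 o\right) + 5 = 5 - 14 P + 5 o$)
$n = 335$ ($n = \left(\left(5 - -238 + 5 \left(-18\right)\right) + 2\right) + \left(60 + 15 \cdot 8\right) = \left(\left(5 + 238 - 90\right) + 2\right) + \left(60 + 120\right) = \left(153 + 2\right) + 180 = 155 + 180 = 335$)
$- n = \left(-1\right) 335 = -335$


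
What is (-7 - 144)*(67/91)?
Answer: -10117/91 ≈ -111.18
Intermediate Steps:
(-7 - 144)*(67/91) = -10117/91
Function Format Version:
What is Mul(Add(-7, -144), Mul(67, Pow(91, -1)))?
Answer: Rational(-10117, 91) ≈ -111.18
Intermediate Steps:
Mul(Add(-7, -144), Mul(67, Pow(91, -1))) = Mul(-151, Mul(67, Rational(1, 91))) = Mul(-151, Rational(67, 91)) = Rational(-10117, 91)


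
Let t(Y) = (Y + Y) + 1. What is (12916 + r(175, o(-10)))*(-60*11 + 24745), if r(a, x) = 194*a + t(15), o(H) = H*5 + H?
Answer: 1129514245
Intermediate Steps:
t(Y) = 1 + 2*Y (t(Y) = 2*Y + 1 = 1 + 2*Y)
o(H) = 6*H (o(H) = 5*H + H = 6*H)
r(a, x) = 31 + 194*a (r(a, x) = 194*a + (1 + 2*15) = 194*a + (1 + 30) = 194*a + 31 = 31 + 194*a)
(12916 + r(175, o(-10)))*(-60*11 + 24745) = (12916 + (31 + 194*175))*(-60*11 + 24745) = (12916 + (31 + 33950))*(-660 + 24745) = (12916 + 33981)*24085 = 46897*24085 = 1129514245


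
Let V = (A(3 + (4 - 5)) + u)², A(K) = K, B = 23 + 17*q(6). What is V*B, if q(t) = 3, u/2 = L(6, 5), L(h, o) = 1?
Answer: 1184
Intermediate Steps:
u = 2 (u = 2*1 = 2)
B = 74 (B = 23 + 17*3 = 23 + 51 = 74)
V = 16 (V = ((3 + (4 - 5)) + 2)² = ((3 - 1) + 2)² = (2 + 2)² = 4² = 16)
V*B = 16*74 = 1184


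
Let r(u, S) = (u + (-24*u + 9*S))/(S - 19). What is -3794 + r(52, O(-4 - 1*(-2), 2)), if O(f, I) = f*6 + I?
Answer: -108740/29 ≈ -3749.7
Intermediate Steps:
O(f, I) = I + 6*f (O(f, I) = 6*f + I = I + 6*f)
r(u, S) = (-23*u + 9*S)/(-19 + S)
-3794 + r(52, O(-4 - 1*(-2), 2)) = -3794 + (-23*52 + 9*(2 + 6*(-4 - 1*(-2))))/(-19 + (2 + 6*(-4 - 1*(-2)))) = -3794 + (-1196 + 9*(2 + 6*(-4 + 2)))/(-19 + (2 + 6*(-4 + 2))) = -3794 + (-1196 + 9*(2 + 6*(-2)))/(-19 + (2 + 6*(-2))) = -3794 + (-1196 + 9*(2 - 12))/(-19 + (2 - 12)) = -3794 + (-1196 + 9*(-10))/(-19 - 10) = -3794 + (-1196 - 90)/(-29) = -3794 - 1/29*(-1286) = -3794 + 1286/29 = -108740/29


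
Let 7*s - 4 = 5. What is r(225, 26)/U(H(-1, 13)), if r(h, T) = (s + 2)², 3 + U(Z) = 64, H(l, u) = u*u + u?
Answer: 529/2989 ≈ 0.17698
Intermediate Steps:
s = 9/7 (s = 4/7 + (⅐)*5 = 4/7 + 5/7 = 9/7 ≈ 1.2857)
H(l, u) = u + u² (H(l, u) = u² + u = u + u²)
U(Z) = 61 (U(Z) = -3 + 64 = 61)
r(h, T) = 529/49 (r(h, T) = (9/7 + 2)² = (23/7)² = 529/49)
r(225, 26)/U(H(-1, 13)) = (529/49)/61 = (529/49)*(1/61) = 529/2989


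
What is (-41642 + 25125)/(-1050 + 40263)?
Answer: -16517/39213 ≈ -0.42121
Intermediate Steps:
(-41642 + 25125)/(-1050 + 40263) = -16517/39213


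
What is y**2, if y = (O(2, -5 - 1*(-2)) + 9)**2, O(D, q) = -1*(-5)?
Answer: 38416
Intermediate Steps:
O(D, q) = 5
y = 196 (y = (5 + 9)**2 = 14**2 = 196)
y**2 = 196**2 = 38416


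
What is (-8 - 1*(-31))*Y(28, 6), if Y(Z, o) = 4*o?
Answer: 552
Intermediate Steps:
(-8 - 1*(-31))*Y(28, 6) = (-8 - 1*(-31))*(4*6) = (-8 + 31)*24 = 23*24 = 552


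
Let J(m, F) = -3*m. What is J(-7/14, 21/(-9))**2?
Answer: 9/4 ≈ 2.2500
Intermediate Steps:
J(-7/14, 21/(-9))**2 = (-(-21)/14)**2 = (-3*(-1/2))**2 = (3/2)**2 = 9/4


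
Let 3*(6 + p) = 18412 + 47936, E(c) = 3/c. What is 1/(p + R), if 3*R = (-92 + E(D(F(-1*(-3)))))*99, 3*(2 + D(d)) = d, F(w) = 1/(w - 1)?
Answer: 1/19020 ≈ 5.2576e-5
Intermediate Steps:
F(w) = 1/(-1 + w)
D(d) = -2 + d/3
p = 22110 (p = -6 + (18412 + 47936)/3 = -6 + (1/3)*66348 = -6 + 22116 = 22110)
R = -3090 (R = ((-92 + 3/(-2 + 1/(3*(-1 - 1*(-3)))))*99)/3 = ((-92 + 3/(-2 + 1/(3*(-1 + 3))))*99)/3 = ((-92 + 3/(-2 + (1/3)/2))*99)/3 = ((-92 + 3/(-2 + (1/3)*(1/2)))*99)/3 = ((-92 + 3/(-2 + 1/6))*99)/3 = ((-92 + 3/(-11/6))*99)/3 = ((-92 + 3*(-6/11))*99)/3 = ((-92 - 18/11)*99)/3 = (-1030/11*99)/3 = (1/3)*(-9270) = -3090)
1/(p + R) = 1/(22110 - 3090) = 1/19020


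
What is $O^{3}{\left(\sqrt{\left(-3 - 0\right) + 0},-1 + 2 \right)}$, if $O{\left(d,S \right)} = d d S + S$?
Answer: $-8$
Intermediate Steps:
$O{\left(d,S \right)} = S + S d^{2}$ ($O{\left(d,S \right)} = d^{2} S + S = S d^{2} + S = S + S d^{2}$)
$O^{3}{\left(\sqrt{\left(-3 - 0\right) + 0},-1 + 2 \right)} = \left(\left(-1 + 2\right) \left(1 + \left(\sqrt{\left(-3 - 0\right) + 0}\right)^{2}\right)\right)^{3} = \left(1 \left(1 + \left(\sqrt{\left(-3 + 0\right) + 0}\right)^{2}\right)\right)^{3} = \left(1 \left(1 + \left(\sqrt{-3 + 0}\right)^{2}\right)\right)^{3} = \left(1 \left(1 + \left(\sqrt{-3}\right)^{2}\right)\right)^{3} = \left(1 \left(1 + \left(i \sqrt{3}\right)^{2}\right)\right)^{3} = \left(1 \left(1 - 3\right)\right)^{3} = \left(1 \left(-2\right)\right)^{3} = \left(-2\right)^{3} = -8$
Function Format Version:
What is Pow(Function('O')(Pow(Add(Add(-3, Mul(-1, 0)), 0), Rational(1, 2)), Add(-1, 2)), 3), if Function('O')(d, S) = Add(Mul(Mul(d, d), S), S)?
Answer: -8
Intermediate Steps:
Function('O')(d, S) = Add(S, Mul(S, Pow(d, 2))) (Function('O')(d, S) = Add(Mul(Pow(d, 2), S), S) = Add(Mul(S, Pow(d, 2)), S) = Add(S, Mul(S, Pow(d, 2))))
Pow(Function('O')(Pow(Add(Add(-3, Mul(-1, 0)), 0), Rational(1, 2)), Add(-1, 2)), 3) = Pow(Mul(Add(-1, 2), Add(1, Pow(Pow(Add(Add(-3, Mul(-1, 0)), 0), Rational(1, 2)), 2))), 3) = Pow(Mul(1, Add(1, Pow(Pow(Add(Add(-3, 0), 0), Rational(1, 2)), 2))), 3) = Pow(Mul(1, Add(1, Pow(Pow(Add(-3, 0), Rational(1, 2)), 2))), 3) = Pow(Mul(1, Add(1, Pow(Pow(-3, Rational(1, 2)), 2))), 3) = Pow(Mul(1, Add(1, Pow(Mul(I, Pow(3, Rational(1, 2))), 2))), 3) = Pow(Mul(1, Add(1, -3)), 3) = Pow(Mul(1, -2), 3) = Pow(-2, 3) = -8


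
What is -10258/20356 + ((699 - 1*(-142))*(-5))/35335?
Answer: -44806341/71927926 ≈ -0.62293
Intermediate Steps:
-10258/20356 + ((699 - 1*(-142))*(-5))/35335 = -10258*1/20356 + ((699 + 142)*(-5))*(1/35335) = -5129/10178 + (841*(-5))*(1/35335) = -5129/10178 - 4205*1/35335 = -5129/10178 - 841/7067 = -44806341/71927926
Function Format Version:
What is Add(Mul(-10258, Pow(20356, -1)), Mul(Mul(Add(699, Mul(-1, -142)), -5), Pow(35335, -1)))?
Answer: Rational(-44806341, 71927926) ≈ -0.62293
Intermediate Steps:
Add(Mul(-10258, Pow(20356, -1)), Mul(Mul(Add(699, Mul(-1, -142)), -5), Pow(35335, -1))) = Add(Mul(-10258, Rational(1, 20356)), Mul(Mul(Add(699, 142), -5), Rational(1, 35335))) = Add(Rational(-5129, 10178), Mul(Mul(841, -5), Rational(1, 35335))) = Add(Rational(-5129, 10178), Mul(-4205, Rational(1, 35335))) = Add(Rational(-5129, 10178), Rational(-841, 7067)) = Rational(-44806341, 71927926)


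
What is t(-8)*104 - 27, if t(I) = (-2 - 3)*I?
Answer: 4133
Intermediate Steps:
t(I) = -5*I
t(-8)*104 - 27 = -5*(-8)*104 - 27 = 40*104 - 27 = 4160 - 27 = 4133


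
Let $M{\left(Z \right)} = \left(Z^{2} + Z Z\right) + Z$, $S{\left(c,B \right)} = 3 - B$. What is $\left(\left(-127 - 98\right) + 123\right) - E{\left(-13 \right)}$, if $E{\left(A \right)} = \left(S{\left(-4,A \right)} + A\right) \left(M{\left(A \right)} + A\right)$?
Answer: $-1038$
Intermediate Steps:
$M{\left(Z \right)} = Z + 2 Z^{2}$ ($M{\left(Z \right)} = \left(Z^{2} + Z^{2}\right) + Z = 2 Z^{2} + Z = Z + 2 Z^{2}$)
$E{\left(A \right)} = 3 A + 3 A \left(1 + 2 A\right)$ ($E{\left(A \right)} = \left(\left(3 - A\right) + A\right) \left(A \left(1 + 2 A\right) + A\right) = 3 \left(A + A \left(1 + 2 A\right)\right) = 3 A + 3 A \left(1 + 2 A\right)$)
$\left(\left(-127 - 98\right) + 123\right) - E{\left(-13 \right)} = \left(\left(-127 - 98\right) + 123\right) - 6 \left(-13\right) \left(1 - 13\right) = \left(-225 + 123\right) - 6 \left(-13\right) \left(-12\right) = -102 - 936 = -1038$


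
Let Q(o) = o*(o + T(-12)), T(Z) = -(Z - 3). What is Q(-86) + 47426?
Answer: 53532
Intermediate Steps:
T(Z) = 3 - Z (T(Z) = -(-3 + Z) = 3 - Z)
Q(o) = o*(15 + o) (Q(o) = o*(o + (3 - 1*(-12))) = o*(o + (3 + 12)) = o*(o + 15) = o*(15 + o))
Q(-86) + 47426 = -86*(15 - 86) + 47426 = -86*(-71) + 47426 = 6106 + 47426 = 53532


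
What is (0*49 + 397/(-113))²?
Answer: 157609/12769 ≈ 12.343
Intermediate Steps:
(0*49 + 397/(-113))² = (0 + 397*(-1/113))² = (0 - 397/113)² = (-397/113)² = 157609/12769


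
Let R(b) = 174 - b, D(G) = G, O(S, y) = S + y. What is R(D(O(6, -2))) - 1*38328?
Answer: -38158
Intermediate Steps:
R(D(O(6, -2))) - 1*38328 = (174 - (6 - 2)) - 1*38328 = (174 - 1*4) - 38328 = (174 - 4) - 38328 = 170 - 38328 = -38158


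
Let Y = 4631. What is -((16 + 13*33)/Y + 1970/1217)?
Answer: -9664635/5635927 ≈ -1.7148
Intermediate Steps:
-((16 + 13*33)/Y + 1970/1217) = -((16 + 13*33)/4631 + 1970/1217) = -((16 + 429)*(1/4631) + 1970*(1/1217)) = -(445*(1/4631) + 1970/1217) = -(445/4631 + 1970/1217) = -1*9664635/5635927 = -9664635/5635927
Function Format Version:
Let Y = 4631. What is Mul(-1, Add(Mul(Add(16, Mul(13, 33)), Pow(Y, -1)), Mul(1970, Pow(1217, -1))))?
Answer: Rational(-9664635, 5635927) ≈ -1.7148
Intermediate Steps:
Mul(-1, Add(Mul(Add(16, Mul(13, 33)), Pow(Y, -1)), Mul(1970, Pow(1217, -1)))) = Mul(-1, Add(Mul(Add(16, Mul(13, 33)), Pow(4631, -1)), Mul(1970, Pow(1217, -1)))) = Mul(-1, Add(Mul(Add(16, 429), Rational(1, 4631)), Mul(1970, Rational(1, 1217)))) = Mul(-1, Add(Mul(445, Rational(1, 4631)), Rational(1970, 1217))) = Mul(-1, Add(Rational(445, 4631), Rational(1970, 1217))) = Mul(-1, Rational(9664635, 5635927)) = Rational(-9664635, 5635927)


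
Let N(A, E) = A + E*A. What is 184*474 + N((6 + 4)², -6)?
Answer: 86716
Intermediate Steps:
N(A, E) = A + A*E
184*474 + N((6 + 4)², -6) = 184*474 + (6 + 4)²*(1 - 6) = 87216 + 10²*(-5) = 87216 + 100*(-5) = 87216 - 500 = 86716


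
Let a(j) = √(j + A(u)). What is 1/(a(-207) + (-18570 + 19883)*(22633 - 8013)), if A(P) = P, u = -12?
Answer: 19196060/368488719523819 - I*√219/368488719523819 ≈ 5.2094e-8 - 4.016e-14*I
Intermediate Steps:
a(j) = √(-12 + j) (a(j) = √(j - 12) = √(-12 + j))
1/(a(-207) + (-18570 + 19883)*(22633 - 8013)) = 1/(√(-12 - 207) + (-18570 + 19883)*(22633 - 8013)) = 1/(√(-219) + 1313*14620) = 1/(I*√219 + 19196060) = 1/(19196060 + I*√219)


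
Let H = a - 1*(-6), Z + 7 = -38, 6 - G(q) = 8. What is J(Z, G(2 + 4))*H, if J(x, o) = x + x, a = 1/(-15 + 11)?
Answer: -1035/2 ≈ -517.50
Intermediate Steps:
G(q) = -2 (G(q) = 6 - 1*8 = 6 - 8 = -2)
Z = -45 (Z = -7 - 38 = -45)
a = -¼ (a = 1/(-4) = -¼ ≈ -0.25000)
J(x, o) = 2*x
H = 23/4 (H = -¼ - 1*(-6) = -¼ + 6 = 23/4 ≈ 5.7500)
J(Z, G(2 + 4))*H = (2*(-45))*(23/4) = -90*23/4 = -1035/2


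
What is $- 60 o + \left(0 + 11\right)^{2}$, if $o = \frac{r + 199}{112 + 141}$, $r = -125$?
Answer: $\frac{26173}{253} \approx 103.45$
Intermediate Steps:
$o = \frac{74}{253}$ ($o = \frac{-125 + 199}{112 + 141} = \frac{74}{253} \approx 0.29249$)
$- 60 o + \left(0 + 11\right)^{2} = \left(-60\right) \frac{74}{253} + \left(0 + 11\right)^{2} = - \frac{4440}{253} + 11^{2} = - \frac{4440}{253} + 121 = \frac{26173}{253}$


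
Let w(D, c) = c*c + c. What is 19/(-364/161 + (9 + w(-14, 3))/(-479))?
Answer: -209323/25391 ≈ -8.2440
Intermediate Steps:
w(D, c) = c + c² (w(D, c) = c² + c = c + c²)
19/(-364/161 + (9 + w(-14, 3))/(-479)) = 19/(-364/161 + (9 + 3*(1 + 3))/(-479)) = 19/(-364*1/161 + (9 + 3*4)*(-1/479)) = 19/(-52/23 + (9 + 12)*(-1/479)) = 19/(-52/23 + 21*(-1/479)) = 19/(-52/23 - 21/479) = 19/(-25391/11017) = 19*(-11017/25391) = -209323/25391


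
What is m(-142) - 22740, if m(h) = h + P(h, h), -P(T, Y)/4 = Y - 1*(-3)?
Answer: -22326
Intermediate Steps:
P(T, Y) = -12 - 4*Y (P(T, Y) = -4*(Y - 1*(-3)) = -4*(Y + 3) = -4*(3 + Y) = -12 - 4*Y)
m(h) = -12 - 3*h (m(h) = h + (-12 - 4*h) = -12 - 3*h)
m(-142) - 22740 = (-12 - 3*(-142)) - 22740 = (-12 + 426) - 22740 = 414 - 22740 = -22326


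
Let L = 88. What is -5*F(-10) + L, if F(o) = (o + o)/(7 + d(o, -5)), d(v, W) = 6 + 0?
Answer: 1244/13 ≈ 95.692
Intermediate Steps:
d(v, W) = 6
F(o) = 2*o/13 (F(o) = (o + o)/(7 + 6) = (2*o)/13 = (2*o)*(1/13) = 2*o/13)
-5*F(-10) + L = -10*(-10)/13 + 88 = -5*(-20/13) + 88 = 100/13 + 88 = 1244/13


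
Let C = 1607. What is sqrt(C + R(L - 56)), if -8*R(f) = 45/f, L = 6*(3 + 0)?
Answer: sqrt(9282887)/76 ≈ 40.089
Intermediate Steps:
L = 18 (L = 6*3 = 18)
R(f) = -45/(8*f)
sqrt(C + R(L - 56)) = sqrt(1607 - 45/(8*(18 - 56))) = sqrt(1607 - 45/8/(-38)) = sqrt(1607 - 45/8*(-1/38)) = sqrt(1607 + 45/304) = sqrt(488573/304) = sqrt(9282887)/76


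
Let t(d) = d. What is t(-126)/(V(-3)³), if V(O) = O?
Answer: 14/3 ≈ 4.6667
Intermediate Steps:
t(-126)/(V(-3)³) = -126/((-3)³) = -126/(-27) = -126*(-1/27) = 14/3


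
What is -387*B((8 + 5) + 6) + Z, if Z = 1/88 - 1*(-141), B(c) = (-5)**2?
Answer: -838991/88 ≈ -9534.0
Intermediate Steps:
B(c) = 25
Z = 12409/88 (Z = 1/88 + 141 = 12409/88 ≈ 141.01)
-387*B((8 + 5) + 6) + Z = -387*25 + 12409/88 = -9675 + 12409/88 = -838991/88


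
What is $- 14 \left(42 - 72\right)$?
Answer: $420$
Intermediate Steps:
$- 14 \left(42 - 72\right) = \left(-14\right) \left(-30\right) = 420$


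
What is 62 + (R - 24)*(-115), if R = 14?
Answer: 1212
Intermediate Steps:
62 + (R - 24)*(-115) = 62 + (14 - 24)*(-115) = 62 - 10*(-115) = 62 + 1150 = 1212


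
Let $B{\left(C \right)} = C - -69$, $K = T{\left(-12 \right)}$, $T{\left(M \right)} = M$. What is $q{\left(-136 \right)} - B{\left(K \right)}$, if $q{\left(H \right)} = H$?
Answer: $-193$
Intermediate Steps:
$K = -12$
$B{\left(C \right)} = 69 + C$ ($B{\left(C \right)} = C + 69 = 69 + C$)
$q{\left(-136 \right)} - B{\left(K \right)} = -136 - \left(69 - 12\right) = -136 - 57 = -193$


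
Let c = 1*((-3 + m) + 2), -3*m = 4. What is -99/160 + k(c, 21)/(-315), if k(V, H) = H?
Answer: -329/480 ≈ -0.68542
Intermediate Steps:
m = -4/3 (m = -⅓*4 = -4/3 ≈ -1.3333)
c = -7/3 (c = 1*((-3 - 4/3) + 2) = 1*(-13/3 + 2) = 1*(-7/3) = -7/3 ≈ -2.3333)
-99/160 + k(c, 21)/(-315) = -99/160 + 21/(-315) = -99*1/160 + 21*(-1/315) = -99/160 - 1/15 = -329/480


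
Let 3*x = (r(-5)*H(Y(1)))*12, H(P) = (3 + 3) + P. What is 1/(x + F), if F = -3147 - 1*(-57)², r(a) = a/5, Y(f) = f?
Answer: -1/6424 ≈ -0.00015567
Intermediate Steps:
r(a) = a/5 (r(a) = a*(⅕) = a/5)
H(P) = 6 + P
F = -6396 (F = -3147 - 1*3249 = -3147 - 3249 = -6396)
x = -28 (x = ((((⅕)*(-5))*(6 + 1))*12)/3 = (-1*7*12)/3 = (-7*12)/3 = (⅓)*(-84) = -28)
1/(x + F) = 1/(-28 - 6396) = 1/(-6424) = -1/6424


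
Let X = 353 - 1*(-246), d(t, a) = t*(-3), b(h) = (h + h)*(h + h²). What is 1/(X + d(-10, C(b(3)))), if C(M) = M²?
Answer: 1/629 ≈ 0.0015898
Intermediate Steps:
b(h) = 2*h*(h + h²) (b(h) = (2*h)*(h + h²) = 2*h*(h + h²))
d(t, a) = -3*t
X = 599 (X = 353 + 246 = 599)
1/(X + d(-10, C(b(3)))) = 1/(599 - 3*(-10)) = 1/(599 + 30) = 1/629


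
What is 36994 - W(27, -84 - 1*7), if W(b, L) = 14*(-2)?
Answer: 37022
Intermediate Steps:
W(b, L) = -28
36994 - W(27, -84 - 1*7) = 36994 - 1*(-28) = 36994 + 28 = 37022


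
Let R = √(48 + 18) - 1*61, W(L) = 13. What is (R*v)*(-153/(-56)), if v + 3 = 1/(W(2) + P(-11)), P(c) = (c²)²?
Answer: 24134589/48272 - 395649*√66/48272 ≈ 433.38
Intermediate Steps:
P(c) = c⁴
R = -61 + √66 (R = √66 - 61 = -61 + √66 ≈ -52.876)
v = -43961/14654 (v = -3 + 1/(13 + (-11)⁴) = -3 + 1/(13 + 14641) = -3 + 1/14654 = -43961/14654 ≈ -2.9999)
(R*v)*(-153/(-56)) = ((-61 + √66)*(-43961/14654))*(-153/(-56)) = (2681621/14654 - 43961*√66/14654)*(-153*(-1/56)) = (2681621/14654 - 43961*√66/14654)*(153/56) = 24134589/48272 - 395649*√66/48272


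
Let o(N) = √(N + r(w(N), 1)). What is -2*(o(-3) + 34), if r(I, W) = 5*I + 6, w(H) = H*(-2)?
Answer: -68 - 2*√33 ≈ -79.489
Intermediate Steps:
w(H) = -2*H
r(I, W) = 6 + 5*I
o(N) = √(6 - 9*N) (o(N) = √(N + (6 + 5*(-2*N))) = √(N + (6 - 10*N)) = √(6 - 9*N))
-2*(o(-3) + 34) = -2*(√(6 - 9*(-3)) + 34) = -2*(√(6 + 27) + 34) = -2*(√33 + 34) = -2*(34 + √33) = -68 - 2*√33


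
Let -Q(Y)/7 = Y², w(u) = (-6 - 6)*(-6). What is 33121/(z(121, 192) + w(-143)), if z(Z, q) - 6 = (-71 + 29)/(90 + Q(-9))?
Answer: 5266239/12416 ≈ 424.15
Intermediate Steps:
w(u) = 72 (w(u) = -12*(-6) = 72)
Q(Y) = -7*Y²
z(Z, q) = 968/159 (z(Z, q) = 6 + (-71 + 29)/(90 - 7*(-9)²) = 6 - 42/(90 - 7*81) = 6 - 42/(90 - 567) = 6 - 42/(-477) = 6 - 42*(-1/477) = 6 + 14/159 = 968/159)
33121/(z(121, 192) + w(-143)) = 33121/(968/159 + 72) = 33121/(12416/159) = 33121*(159/12416) = 5266239/12416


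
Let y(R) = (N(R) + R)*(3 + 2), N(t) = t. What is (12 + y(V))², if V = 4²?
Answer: 29584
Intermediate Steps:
V = 16
y(R) = 10*R (y(R) = (R + R)*(3 + 2) = (2*R)*5 = 10*R)
(12 + y(V))² = (12 + 10*16)² = (12 + 160)² = 172² = 29584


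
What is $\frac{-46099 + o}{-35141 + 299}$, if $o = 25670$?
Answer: $\frac{20429}{34842} \approx 0.58633$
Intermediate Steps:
$\frac{-46099 + o}{-35141 + 299} = \frac{-46099 + 25670}{-35141 + 299} = - \frac{20429}{-34842} = \left(-20429\right) \left(- \frac{1}{34842}\right) = \frac{20429}{34842}$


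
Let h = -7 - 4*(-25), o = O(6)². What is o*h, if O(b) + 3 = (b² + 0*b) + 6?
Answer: 141453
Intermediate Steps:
O(b) = 3 + b² (O(b) = -3 + ((b² + 0*b) + 6) = -3 + ((b² + 0) + 6) = -3 + (b² + 6) = -3 + (6 + b²) = 3 + b²)
o = 1521 (o = (3 + 6²)² = (3 + 36)² = 39² = 1521)
h = 93 (h = -7 + 100 = 93)
o*h = 1521*93 = 141453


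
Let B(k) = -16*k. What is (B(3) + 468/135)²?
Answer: 446224/225 ≈ 1983.2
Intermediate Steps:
(B(3) + 468/135)² = (-16*3 + 468/135)² = (-48 + 468*(1/135))² = (-48 + 52/15)² = (-668/15)² = 446224/225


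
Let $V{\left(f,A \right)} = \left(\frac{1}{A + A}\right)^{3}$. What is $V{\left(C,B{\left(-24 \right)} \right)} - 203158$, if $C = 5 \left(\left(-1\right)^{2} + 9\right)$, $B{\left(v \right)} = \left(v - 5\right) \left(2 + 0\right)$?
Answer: $- \frac{317108509569}{1560896} \approx -2.0316 \cdot 10^{5}$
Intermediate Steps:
$B{\left(v \right)} = -10 + 2 v$ ($B{\left(v \right)} = \left(-5 + v\right) 2 = -10 + 2 v$)
$C = 50$ ($C = 5 \left(1 + 9\right) = 5 \cdot 10 = 50$)
$V{\left(f,A \right)} = \frac{1}{8 A^{3}}$ ($V{\left(f,A \right)} = \left(\frac{1}{2 A}\right)^{3} = \frac{1}{8 A^{3}}$)
$V{\left(C,B{\left(-24 \right)} \right)} - 203158 = \frac{1}{8 \left(-10 + 2 \left(-24\right)\right)^{3}} - 203158 = \frac{1}{8 \left(-10 - 48\right)^{3}} - 203158 = \frac{1}{8 \left(-195112\right)} - 203158 = \frac{1}{8} \left(- \frac{1}{195112}\right) - 203158 = - \frac{1}{1560896} - 203158 = - \frac{317108509569}{1560896}$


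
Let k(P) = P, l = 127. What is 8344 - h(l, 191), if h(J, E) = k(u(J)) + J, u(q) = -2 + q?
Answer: 8092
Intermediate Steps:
h(J, E) = -2 + 2*J (h(J, E) = (-2 + J) + J = -2 + 2*J)
8344 - h(l, 191) = 8344 - (-2 + 2*127) = 8344 - (-2 + 254) = 8344 - 1*252 = 8344 - 252 = 8092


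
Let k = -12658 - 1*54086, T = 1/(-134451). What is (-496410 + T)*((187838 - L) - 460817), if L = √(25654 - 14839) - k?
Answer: 2519341260927517/14939 + 66742820911*√10815/134451 ≈ 1.6869e+11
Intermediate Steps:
T = -1/134451 ≈ -7.4377e-6
k = -66744 (k = -12658 - 54086 = -66744)
L = 66744 + √10815 (L = √(25654 - 14839) - 1*(-66744) = √10815 + 66744 = 66744 + √10815 ≈ 66848.)
(-496410 + T)*((187838 - L) - 460817) = (-496410 - 1/134451)*((187838 - (66744 + √10815)) - 460817) = -66742820911*((187838 + (-66744 - √10815)) - 460817)/134451 = -66742820911*((121094 - √10815) - 460817)/134451 = -66742820911*(-339723 - √10815)/134451 = 2519341260927517/14939 + 66742820911*√10815/134451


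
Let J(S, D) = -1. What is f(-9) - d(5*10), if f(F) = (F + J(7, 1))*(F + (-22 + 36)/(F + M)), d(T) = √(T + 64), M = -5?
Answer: 100 - √114 ≈ 89.323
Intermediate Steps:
d(T) = √(64 + T)
f(F) = (-1 + F)*(F + 14/(-5 + F)) (f(F) = (F - 1)*(F + (-22 + 36)/(F - 5)) = (-1 + F)*(F + 14/(-5 + F)))
f(-9) - d(5*10) = (-14 + (-9)³ - 6*(-9)² + 19*(-9))/(-5 - 9) - √(64 + 5*10) = (-14 - 729 - 6*81 - 171)/(-14) - √(64 + 50) = -(-14 - 729 - 486 - 171)/14 - √114 = -1/14*(-1400) - √114 = 100 - √114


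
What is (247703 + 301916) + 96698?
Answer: 646317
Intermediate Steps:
(247703 + 301916) + 96698 = 549619 + 96698 = 646317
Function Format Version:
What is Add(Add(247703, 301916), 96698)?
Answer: 646317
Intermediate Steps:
Add(Add(247703, 301916), 96698) = Add(549619, 96698) = 646317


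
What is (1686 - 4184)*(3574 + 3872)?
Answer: -18600108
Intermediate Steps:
(1686 - 4184)*(3574 + 3872) = -2498*7446 = -18600108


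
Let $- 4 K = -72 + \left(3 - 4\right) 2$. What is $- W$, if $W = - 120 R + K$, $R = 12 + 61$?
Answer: $\frac{17483}{2} \approx 8741.5$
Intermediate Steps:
$R = 73$
$K = \frac{37}{2}$ ($K = - \frac{-72 + \left(3 - 4\right) 2}{4} = - \frac{-72 - 2}{4} = \left(- \frac{1}{4}\right) \left(-74\right) = \frac{37}{2} \approx 18.5$)
$W = - \frac{17483}{2}$ ($W = \left(-120\right) 73 + \frac{37}{2} = -8760 + \frac{37}{2} = - \frac{17483}{2} \approx -8741.5$)
$- W = \left(-1\right) \left(- \frac{17483}{2}\right) = \frac{17483}{2}$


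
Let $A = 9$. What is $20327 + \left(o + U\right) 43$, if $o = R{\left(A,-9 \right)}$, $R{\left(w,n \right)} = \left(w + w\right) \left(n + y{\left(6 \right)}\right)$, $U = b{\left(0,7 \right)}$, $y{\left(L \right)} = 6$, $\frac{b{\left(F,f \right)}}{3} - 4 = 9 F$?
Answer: $18521$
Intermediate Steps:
$b{\left(F,f \right)} = 12 + 27 F$ ($b{\left(F,f \right)} = 12 + 3 \cdot 9 F = 12 + 27 F$)
$U = 12$ ($U = 12 + 27 \cdot 0 = 12 + 0 = 12$)
$R{\left(w,n \right)} = 2 w \left(6 + n\right)$ ($R{\left(w,n \right)} = \left(w + w\right) \left(n + 6\right) = 2 w \left(6 + n\right)$)
$o = -54$ ($o = 2 \cdot 9 \left(6 - 9\right) = 2 \cdot 9 \left(-3\right) = -54$)
$20327 + \left(o + U\right) 43 = 20327 + \left(-54 + 12\right) 43 = 20327 - 1806 = 18521$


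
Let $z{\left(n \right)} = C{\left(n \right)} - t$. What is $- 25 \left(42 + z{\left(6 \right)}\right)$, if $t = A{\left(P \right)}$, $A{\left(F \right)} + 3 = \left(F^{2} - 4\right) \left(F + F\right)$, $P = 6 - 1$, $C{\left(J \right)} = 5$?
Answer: $4000$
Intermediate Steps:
$P = 5$
$A{\left(F \right)} = -3 + 2 F \left(-4 + F^{2}\right)$ ($A{\left(F \right)} = -3 + \left(F^{2} - 4\right) \left(F + F\right) = -3 + \left(-4 + F^{2}\right) 2 F = -3 + 2 F \left(-4 + F^{2}\right)$)
$t = 207$ ($t = -3 - 40 + 2 \cdot 5^{3} = -3 - 40 + 2 \cdot 125 = -3 - 40 + 250 = 207$)
$z{\left(n \right)} = -202$ ($z{\left(n \right)} = 5 - 207 = -202$)
$- 25 \left(42 + z{\left(6 \right)}\right) = - 25 \left(42 - 202\right) = \left(-25\right) \left(-160\right) = 4000$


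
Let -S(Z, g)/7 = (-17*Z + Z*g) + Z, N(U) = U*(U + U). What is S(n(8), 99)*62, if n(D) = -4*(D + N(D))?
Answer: 19595968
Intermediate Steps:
N(U) = 2*U**2 (N(U) = U*(2*U) = 2*U**2)
n(D) = -8*D**2 - 4*D (n(D) = -4*(D + 2*D**2) = -8*D**2 - 4*D)
S(Z, g) = 112*Z - 7*Z*g (S(Z, g) = -7*((-17*Z + Z*g) + Z) = -7*(-16*Z + Z*g) = 112*Z - 7*Z*g)
S(n(8), 99)*62 = (7*(4*8*(-1 - 2*8))*(16 - 1*99))*62 = (7*(4*8*(-1 - 16))*(16 - 99))*62 = (7*(4*8*(-17))*(-83))*62 = (7*(-544)*(-83))*62 = 316064*62 = 19595968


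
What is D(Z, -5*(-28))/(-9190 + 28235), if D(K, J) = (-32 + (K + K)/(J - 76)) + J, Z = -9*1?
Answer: 3447/609440 ≈ 0.0056560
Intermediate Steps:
Z = -9
D(K, J) = -32 + J + 2*K/(-76 + J) (D(K, J) = (-32 + (2*K)/(-76 + J)) + J = (-32 + 2*K/(-76 + J)) + J = -32 + J + 2*K/(-76 + J))
D(Z, -5*(-28))/(-9190 + 28235) = ((2432 + (-5*(-28))² - (-540)*(-28) + 2*(-9))/(-76 - 5*(-28)))/(-9190 + 28235) = ((2432 + 140² - 108*140 - 18)/(-76 + 140))/19045 = ((2432 + 19600 - 15120 - 18)/64)*(1/19045) = ((1/64)*6894)*(1/19045) = (3447/32)*(1/19045) = 3447/609440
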